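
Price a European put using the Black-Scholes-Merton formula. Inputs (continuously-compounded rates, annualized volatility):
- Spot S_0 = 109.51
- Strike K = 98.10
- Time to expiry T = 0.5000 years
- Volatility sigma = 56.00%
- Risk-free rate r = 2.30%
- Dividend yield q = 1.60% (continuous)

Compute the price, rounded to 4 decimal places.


d1 = (ln(S/K) + (r - q + 0.5*sigma^2) * T) / (sigma * sqrt(T)) = 0.48469266
d2 = d1 - sigma * sqrt(T) = 0.08871287
exp(-rT) = 0.98856587; exp(-qT) = 0.99203191
P = K * exp(-rT) * N(-d2) - S_0 * exp(-qT) * N(-d1)
N(-d1) = 0.31394719; N(-d2) = 0.46465505
P = 98.1000 * 0.98856587 * 0.46465505 - 109.5100 * 0.99203191 * 0.31394719 = 10.9551

Answer: Price = 10.9551


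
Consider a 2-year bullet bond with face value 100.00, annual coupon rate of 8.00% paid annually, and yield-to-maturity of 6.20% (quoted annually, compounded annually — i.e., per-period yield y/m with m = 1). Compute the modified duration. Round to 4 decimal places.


Answer: Modified duration = 1.8146

Derivation:
Coupon per period c = face * coupon_rate / m = 8.000000
Periods per year m = 1; per-period yield y/m = 0.062000
Number of cashflows N = 2
Cashflows (t years, CF_t, discount factor 1/(1+y/m)^(m*t), PV):
  t = 1.0000: CF_t = 8.000000, DF = 0.941620, PV = 7.532957
  t = 2.0000: CF_t = 108.000000, DF = 0.886647, PV = 95.757924
Price P = sum_t PV_t = 103.290881
First compute Macaulay numerator sum_t t * PV_t:
  t * PV_t at t = 1.0000: 7.532957
  t * PV_t at t = 2.0000: 191.515848
Macaulay duration D = 199.048805 / 103.290881 = 1.927070
Modified duration = D / (1 + y/m) = 1.927070 / (1 + 0.062000) = 1.814567


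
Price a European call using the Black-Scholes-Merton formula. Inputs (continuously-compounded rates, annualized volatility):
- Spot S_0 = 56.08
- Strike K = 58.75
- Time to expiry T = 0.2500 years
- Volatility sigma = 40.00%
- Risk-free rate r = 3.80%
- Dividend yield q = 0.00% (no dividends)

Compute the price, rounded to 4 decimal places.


d1 = (ln(S/K) + (r - q + 0.5*sigma^2) * T) / (sigma * sqrt(T)) = -0.08505955
d2 = d1 - sigma * sqrt(T) = -0.28505955
exp(-rT) = 0.99054498; exp(-qT) = 1.00000000
C = S_0 * exp(-qT) * N(d1) - K * exp(-rT) * N(d2)
N(d1) = 0.46610702; N(d2) = 0.38779926
C = 56.0800 * 1.00000000 * 0.46610702 - 58.7500 * 0.99054498 * 0.38779926 = 3.5715

Answer: Price = 3.5715


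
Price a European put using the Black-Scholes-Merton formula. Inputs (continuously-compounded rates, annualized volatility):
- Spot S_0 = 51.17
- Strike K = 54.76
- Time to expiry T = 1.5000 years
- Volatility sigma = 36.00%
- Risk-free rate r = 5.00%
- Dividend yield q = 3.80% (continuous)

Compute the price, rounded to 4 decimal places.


d1 = (ln(S/K) + (r - q + 0.5*sigma^2) * T) / (sigma * sqrt(T)) = 0.10749046
d2 = d1 - sigma * sqrt(T) = -0.33341769
exp(-rT) = 0.92774349; exp(-qT) = 0.94459407
P = K * exp(-rT) * N(-d2) - S_0 * exp(-qT) * N(-d1)
N(-d1) = 0.45719994; N(-d2) = 0.63059049
P = 54.7600 * 0.92774349 * 0.63059049 - 51.1700 * 0.94459407 * 0.45719994 = 9.9373

Answer: Price = 9.9373


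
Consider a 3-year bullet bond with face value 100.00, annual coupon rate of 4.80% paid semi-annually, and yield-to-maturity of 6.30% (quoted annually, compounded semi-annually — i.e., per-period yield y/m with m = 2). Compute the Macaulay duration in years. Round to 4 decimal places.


Answer: Macaulay duration = 2.8254 years

Derivation:
Coupon per period c = face * coupon_rate / m = 2.400000
Periods per year m = 2; per-period yield y/m = 0.031500
Number of cashflows N = 6
Cashflows (t years, CF_t, discount factor 1/(1+y/m)^(m*t), PV):
  t = 0.5000: CF_t = 2.400000, DF = 0.969462, PV = 2.326709
  t = 1.0000: CF_t = 2.400000, DF = 0.939856, PV = 2.255656
  t = 1.5000: CF_t = 2.400000, DF = 0.911155, PV = 2.186772
  t = 2.0000: CF_t = 2.400000, DF = 0.883330, PV = 2.119992
  t = 2.5000: CF_t = 2.400000, DF = 0.856355, PV = 2.055252
  t = 3.0000: CF_t = 102.400000, DF = 0.830204, PV = 85.012847
Price P = sum_t PV_t = 95.957228
Macaulay numerator sum_t t * PV_t:
  t * PV_t at t = 0.5000: 1.163354
  t * PV_t at t = 1.0000: 2.255656
  t * PV_t at t = 1.5000: 3.280158
  t * PV_t at t = 2.0000: 4.239985
  t * PV_t at t = 2.5000: 5.138130
  t * PV_t at t = 3.0000: 255.038542
Macaulay duration D = (sum_t t * PV_t) / P = 271.115825 / 95.957228 = 2.825382


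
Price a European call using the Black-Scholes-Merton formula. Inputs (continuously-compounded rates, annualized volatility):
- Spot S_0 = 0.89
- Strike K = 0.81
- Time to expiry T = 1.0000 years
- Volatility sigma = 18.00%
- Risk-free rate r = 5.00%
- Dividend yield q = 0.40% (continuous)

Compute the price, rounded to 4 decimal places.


d1 = (ln(S/K) + (r - q + 0.5*sigma^2) * T) / (sigma * sqrt(T)) = 0.86881786
d2 = d1 - sigma * sqrt(T) = 0.68881786
exp(-rT) = 0.95122942; exp(-qT) = 0.99600799
C = S_0 * exp(-qT) * N(d1) - K * exp(-rT) * N(d2)
N(d1) = 0.80752662; N(d2) = 0.75453105
C = 0.8900 * 0.99600799 * 0.80752662 - 0.8100 * 0.95122942 * 0.75453105 = 0.1345

Answer: Price = 0.1345


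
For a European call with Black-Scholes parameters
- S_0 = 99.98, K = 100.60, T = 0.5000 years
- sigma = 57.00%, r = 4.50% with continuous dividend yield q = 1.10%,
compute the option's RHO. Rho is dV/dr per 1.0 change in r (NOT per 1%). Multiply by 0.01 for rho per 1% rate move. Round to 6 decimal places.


Answer: Rho = 21.180410

Derivation:
d1 = 0.2283654899; d2 = -0.1746853753
phi(d1) = 0.3886741560; exp(-qT) = 0.9945150973; exp(-rT) = 0.9777512372
N(d2) = 0.4306634299
Rho = K*T*exp(-rT)*N(d2) = 100.6000 * 0.5000 * 0.9777512372 * 0.4306634299 = 21.180410


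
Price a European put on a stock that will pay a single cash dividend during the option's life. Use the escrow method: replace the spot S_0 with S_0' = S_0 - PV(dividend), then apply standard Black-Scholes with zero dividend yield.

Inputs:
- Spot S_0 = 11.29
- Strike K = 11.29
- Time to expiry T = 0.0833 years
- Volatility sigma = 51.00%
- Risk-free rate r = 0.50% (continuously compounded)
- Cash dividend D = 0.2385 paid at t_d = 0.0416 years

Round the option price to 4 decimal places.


Answer: Price = 0.7787

Derivation:
PV(D) = D * exp(-r * t_d) = 0.2385 * 0.99979202 = 0.23845040
S_0' = S_0 - PV(D) = 11.2900 - 0.23845040 = 11.05154960
d1 = (ln(S_0'/K) + (r + sigma^2/2)*T) / (sigma*sqrt(T)) = -0.06859654
d2 = d1 - sigma*sqrt(T) = -0.21579142
exp(-rT) = 0.99958359
N(-d1) = 0.52734462; N(-d2) = 0.58542483
P = K * exp(-rT) * N(-d2) - S_0' * N(-d1) = 11.2900 * 0.99958359 * 0.58542483 - 11.05154960 * 0.52734462 = 0.7787


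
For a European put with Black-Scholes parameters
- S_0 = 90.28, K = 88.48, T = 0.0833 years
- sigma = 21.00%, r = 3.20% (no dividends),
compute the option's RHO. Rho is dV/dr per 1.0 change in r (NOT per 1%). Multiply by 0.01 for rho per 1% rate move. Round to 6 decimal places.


Answer: Rho = -2.680736

Derivation:
d1 = 0.4065652595; d2 = 0.3459556068
phi(d1) = 0.3672963776; exp(-qT) = 1.0000000000; exp(-rT) = 0.9973379496
N(-d2) = 0.3646880388
Rho = -K*T*exp(-rT)*N(-d2) = -88.4800 * 0.0833 * 0.9973379496 * 0.3646880388 = -2.680736


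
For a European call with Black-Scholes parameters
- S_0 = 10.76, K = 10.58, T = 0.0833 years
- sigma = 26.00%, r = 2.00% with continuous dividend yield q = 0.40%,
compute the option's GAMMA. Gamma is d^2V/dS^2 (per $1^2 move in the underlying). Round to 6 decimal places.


Answer: Gamma = 0.474921

Derivation:
d1 = 0.2800949092; d2 = 0.2050543868
phi(d1) = 0.3835960964; exp(-qT) = 0.9996668555; exp(-rT) = 0.9983353870
Gamma = exp(-qT) * phi(d1) / (S * sigma * sqrt(T)) = 0.9996668555 * 0.3835960964 / (10.7600 * 0.2600 * 0.2886173938) = 0.474921


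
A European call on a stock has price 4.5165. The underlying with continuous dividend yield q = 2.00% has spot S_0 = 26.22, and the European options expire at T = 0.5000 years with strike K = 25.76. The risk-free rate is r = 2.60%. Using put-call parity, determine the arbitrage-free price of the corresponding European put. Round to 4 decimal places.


Put-call parity: C - P = S_0 * exp(-qT) - K * exp(-rT).
S_0 * exp(-qT) = 26.2200 * 0.99004983 = 25.95910664
K * exp(-rT) = 25.7600 * 0.98708414 = 25.42728732
P = C - S*exp(-qT) + K*exp(-rT)
P = 4.5165 - 25.95910664 + 25.42728732 = 3.9847

Answer: Put price = 3.9847


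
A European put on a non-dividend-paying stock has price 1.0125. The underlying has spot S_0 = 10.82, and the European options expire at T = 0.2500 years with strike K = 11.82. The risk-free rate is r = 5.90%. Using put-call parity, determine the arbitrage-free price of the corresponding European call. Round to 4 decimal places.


Put-call parity: C - P = S_0 * exp(-qT) - K * exp(-rT).
S_0 * exp(-qT) = 10.8200 * 1.00000000 = 10.82000000
K * exp(-rT) = 11.8200 * 0.98535825 = 11.64693450
C = P + S*exp(-qT) - K*exp(-rT)
C = 1.0125 + 10.82000000 - 11.64693450 = 0.1856

Answer: Call price = 0.1856


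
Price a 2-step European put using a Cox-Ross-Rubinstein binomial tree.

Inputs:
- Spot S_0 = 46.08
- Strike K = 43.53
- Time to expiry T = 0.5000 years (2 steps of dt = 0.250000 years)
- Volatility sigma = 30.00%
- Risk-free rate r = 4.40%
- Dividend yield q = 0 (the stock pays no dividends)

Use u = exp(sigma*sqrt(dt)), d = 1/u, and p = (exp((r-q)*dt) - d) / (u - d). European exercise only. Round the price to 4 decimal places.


dt = T/N = 0.250000
u = exp(sigma*sqrt(dt)) = 1.161834; d = 1/u = 0.860708
p = (exp((r-q)*dt) - d) / (u - d) = 0.499301
Discount per step: exp(-r*dt) = 0.989060
Stock lattice S(k, i) with i counting down-moves:
  k=0: S(0,0) = 46.0800
  k=1: S(1,0) = 53.5373; S(1,1) = 39.6614
  k=2: S(2,0) = 62.2015; S(2,1) = 46.0800; S(2,2) = 34.1369
Terminal payoffs V(N, i) = max(K - S_T, 0):
  V(2,0) = 0.000000; V(2,1) = 0.000000; V(2,2) = 9.393096
Backward induction: V(k, i) = exp(-r*dt) * [p * V(k+1, i) + (1-p) * V(k+1, i+1)].
  V(1,0) = exp(-r*dt) * [p*0.000000 + (1-p)*0.000000] = 0.000000
  V(1,1) = exp(-r*dt) * [p*0.000000 + (1-p)*9.393096] = 4.651660
  V(0,0) = exp(-r*dt) * [p*0.000000 + (1-p)*4.651660] = 2.303601

Answer: Price = V(0,0) = 2.3036


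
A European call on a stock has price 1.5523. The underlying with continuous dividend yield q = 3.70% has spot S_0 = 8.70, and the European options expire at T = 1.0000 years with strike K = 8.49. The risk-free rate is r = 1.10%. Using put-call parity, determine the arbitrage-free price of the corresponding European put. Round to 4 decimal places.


Put-call parity: C - P = S_0 * exp(-qT) - K * exp(-rT).
S_0 * exp(-qT) = 8.7000 * 0.96367614 = 8.38398238
K * exp(-rT) = 8.4900 * 0.98906028 = 8.39712177
P = C - S*exp(-qT) + K*exp(-rT)
P = 1.5523 - 8.38398238 + 8.39712177 = 1.5654

Answer: Put price = 1.5654


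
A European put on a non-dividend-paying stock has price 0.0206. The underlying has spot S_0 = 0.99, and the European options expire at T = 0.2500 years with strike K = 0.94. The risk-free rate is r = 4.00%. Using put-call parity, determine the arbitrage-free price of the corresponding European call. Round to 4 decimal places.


Put-call parity: C - P = S_0 * exp(-qT) - K * exp(-rT).
S_0 * exp(-qT) = 0.9900 * 1.00000000 = 0.99000000
K * exp(-rT) = 0.9400 * 0.99004983 = 0.93064684
C = P + S*exp(-qT) - K*exp(-rT)
C = 0.0206 + 0.99000000 - 0.93064684 = 0.0800

Answer: Call price = 0.0800


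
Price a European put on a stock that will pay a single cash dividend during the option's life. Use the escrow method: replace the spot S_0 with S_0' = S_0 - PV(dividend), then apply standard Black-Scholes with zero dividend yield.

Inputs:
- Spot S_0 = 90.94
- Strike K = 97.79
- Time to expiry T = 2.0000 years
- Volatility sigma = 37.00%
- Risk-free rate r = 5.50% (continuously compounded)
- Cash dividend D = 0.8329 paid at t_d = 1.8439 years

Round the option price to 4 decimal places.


PV(D) = D * exp(-r * t_d) = 0.8329 * 0.90355843 = 0.75257382
S_0' = S_0 - PV(D) = 90.9400 - 0.75257382 = 90.18742618
d1 = (ln(S_0'/K) + (r + sigma^2/2)*T) / (sigma*sqrt(T)) = 0.31718077
d2 = d1 - sigma*sqrt(T) = -0.20607825
exp(-rT) = 0.89583414
N(-d1) = 0.37555322; N(-d2) = 0.58163511
P = K * exp(-rT) * N(-d2) - S_0' * N(-d1) = 97.7900 * 0.89583414 * 0.58163511 - 90.18742618 * 0.37555322 = 17.0832

Answer: Price = 17.0832


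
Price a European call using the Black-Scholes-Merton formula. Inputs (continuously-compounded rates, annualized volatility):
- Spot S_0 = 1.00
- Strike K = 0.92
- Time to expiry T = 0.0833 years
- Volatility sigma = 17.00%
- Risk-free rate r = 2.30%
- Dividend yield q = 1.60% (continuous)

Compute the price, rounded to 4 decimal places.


d1 = (ln(S/K) + (r - q + 0.5*sigma^2) * T) / (sigma * sqrt(T)) = 1.73582938
d2 = d1 - sigma * sqrt(T) = 1.68676443
exp(-rT) = 0.99808593; exp(-qT) = 0.99866809
C = S_0 * exp(-qT) * N(d1) - K * exp(-rT) * N(d2)
N(d1) = 0.95870300; N(d2) = 0.95417567
C = 1.0000 * 0.99866809 * 0.95870300 - 0.9200 * 0.99808593 * 0.95417567 = 0.0813

Answer: Price = 0.0813


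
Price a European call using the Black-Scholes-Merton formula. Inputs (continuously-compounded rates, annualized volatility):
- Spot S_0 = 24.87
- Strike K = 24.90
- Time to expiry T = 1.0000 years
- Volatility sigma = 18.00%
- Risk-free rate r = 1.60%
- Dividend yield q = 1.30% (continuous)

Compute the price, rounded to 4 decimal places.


Answer: Price = 1.7810

Derivation:
d1 = (ln(S/K) + (r - q + 0.5*sigma^2) * T) / (sigma * sqrt(T)) = 0.09996919
d2 = d1 - sigma * sqrt(T) = -0.08003081
exp(-rT) = 0.98412732; exp(-qT) = 0.98708414
C = S_0 * exp(-qT) * N(d1) - K * exp(-rT) * N(d2)
N(d1) = 0.53981561; N(d2) = 0.46810638
C = 24.8700 * 0.98708414 * 0.53981561 - 24.9000 * 0.98412732 * 0.46810638 = 1.7810


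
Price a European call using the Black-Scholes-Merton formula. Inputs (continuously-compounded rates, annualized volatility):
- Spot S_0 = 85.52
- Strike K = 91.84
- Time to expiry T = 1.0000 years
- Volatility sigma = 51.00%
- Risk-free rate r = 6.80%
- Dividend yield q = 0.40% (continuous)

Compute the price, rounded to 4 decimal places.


Answer: Price = 16.8971

Derivation:
d1 = (ln(S/K) + (r - q + 0.5*sigma^2) * T) / (sigma * sqrt(T)) = 0.24069085
d2 = d1 - sigma * sqrt(T) = -0.26930915
exp(-rT) = 0.93426047; exp(-qT) = 0.99600799
C = S_0 * exp(-qT) * N(d1) - K * exp(-rT) * N(d2)
N(d1) = 0.59510263; N(d2) = 0.39384590
C = 85.5200 * 0.99600799 * 0.59510263 - 91.8400 * 0.93426047 * 0.39384590 = 16.8971


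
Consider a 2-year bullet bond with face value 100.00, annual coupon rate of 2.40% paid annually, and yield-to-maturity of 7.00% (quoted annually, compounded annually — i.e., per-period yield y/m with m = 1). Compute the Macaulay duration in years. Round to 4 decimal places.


Answer: Macaulay duration = 1.9755 years

Derivation:
Coupon per period c = face * coupon_rate / m = 2.400000
Periods per year m = 1; per-period yield y/m = 0.070000
Number of cashflows N = 2
Cashflows (t years, CF_t, discount factor 1/(1+y/m)^(m*t), PV):
  t = 1.0000: CF_t = 2.400000, DF = 0.934579, PV = 2.242991
  t = 2.0000: CF_t = 102.400000, DF = 0.873439, PV = 89.440126
Price P = sum_t PV_t = 91.683116
Macaulay numerator sum_t t * PV_t:
  t * PV_t at t = 1.0000: 2.242991
  t * PV_t at t = 2.0000: 178.880252
Macaulay duration D = (sum_t t * PV_t) / P = 181.123242 / 91.683116 = 1.975535


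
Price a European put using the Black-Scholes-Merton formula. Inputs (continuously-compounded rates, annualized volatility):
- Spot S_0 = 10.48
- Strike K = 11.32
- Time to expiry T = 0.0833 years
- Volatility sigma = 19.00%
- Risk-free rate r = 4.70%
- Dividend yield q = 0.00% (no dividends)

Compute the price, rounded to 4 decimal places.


d1 = (ln(S/K) + (r - q + 0.5*sigma^2) * T) / (sigma * sqrt(T)) = -1.30720737
d2 = d1 - sigma * sqrt(T) = -1.36204467
exp(-rT) = 0.99609255; exp(-qT) = 1.00000000
P = K * exp(-rT) * N(-d2) - S_0 * exp(-qT) * N(-d1)
N(-d1) = 0.90442885; N(-d2) = 0.91340811
P = 11.3200 * 0.99609255 * 0.91340811 - 10.4800 * 1.00000000 * 0.90442885 = 0.8210

Answer: Price = 0.8210


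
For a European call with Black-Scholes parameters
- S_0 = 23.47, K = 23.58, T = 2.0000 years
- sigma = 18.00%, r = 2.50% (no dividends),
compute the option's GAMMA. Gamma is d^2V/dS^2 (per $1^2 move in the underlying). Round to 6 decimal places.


Answer: Gamma = 0.063733

Derivation:
d1 = 0.3053291589; d2 = 0.0507707177
phi(d1) = 0.3807731527; exp(-qT) = 1.0000000000; exp(-rT) = 0.9512294245
Gamma = exp(-qT) * phi(d1) / (S * sigma * sqrt(T)) = 1.0000000000 * 0.3807731527 / (23.4700 * 0.1800 * 1.4142135624) = 0.063733


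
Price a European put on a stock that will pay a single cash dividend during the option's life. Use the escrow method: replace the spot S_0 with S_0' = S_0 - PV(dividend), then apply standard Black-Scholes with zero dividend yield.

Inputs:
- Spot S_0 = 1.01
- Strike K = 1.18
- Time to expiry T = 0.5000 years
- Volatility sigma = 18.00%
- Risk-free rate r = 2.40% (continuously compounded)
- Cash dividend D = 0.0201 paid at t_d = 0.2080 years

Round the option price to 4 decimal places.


Answer: Price = 0.1823

Derivation:
PV(D) = D * exp(-r * t_d) = 0.0201 * 0.99502044 = 0.01999991
S_0' = S_0 - PV(D) = 1.0100 - 0.01999991 = 0.99000009
d1 = (ln(S_0'/K) + (r + sigma^2/2)*T) / (sigma*sqrt(T)) = -1.22144592
d2 = d1 - sigma*sqrt(T) = -1.34872514
exp(-rT) = 0.98807171
N(-d1) = 0.88904138; N(-d2) = 0.91128737
P = K * exp(-rT) * N(-d2) - S_0' * N(-d1) = 1.1800 * 0.98807171 * 0.91128737 - 0.99000009 * 0.88904138 = 0.1823


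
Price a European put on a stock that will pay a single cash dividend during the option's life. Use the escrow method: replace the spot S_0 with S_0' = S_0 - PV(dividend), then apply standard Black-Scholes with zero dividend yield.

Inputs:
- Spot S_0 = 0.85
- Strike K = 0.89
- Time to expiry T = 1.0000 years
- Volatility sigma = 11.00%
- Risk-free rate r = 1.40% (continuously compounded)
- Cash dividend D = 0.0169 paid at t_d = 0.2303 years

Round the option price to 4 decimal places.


PV(D) = D * exp(-r * t_d) = 0.0169 * 0.99678099 = 0.01684560
S_0' = S_0 - PV(D) = 0.8500 - 0.01684560 = 0.83315440
d1 = (ln(S_0'/K) + (r + sigma^2/2)*T) / (sigma*sqrt(T)) = -0.41774984
d2 = d1 - sigma*sqrt(T) = -0.52774984
exp(-rT) = 0.98609754
N(-d1) = 0.66193498; N(-d2) = 0.70116351
P = K * exp(-rT) * N(-d2) - S_0' * N(-d1) = 0.8900 * 0.98609754 * 0.70116351 - 0.83315440 * 0.66193498 = 0.0639

Answer: Price = 0.0639


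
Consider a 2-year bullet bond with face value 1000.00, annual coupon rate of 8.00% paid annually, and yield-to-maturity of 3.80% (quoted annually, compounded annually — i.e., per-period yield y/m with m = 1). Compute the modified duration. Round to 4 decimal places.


Answer: Modified duration = 1.8580

Derivation:
Coupon per period c = face * coupon_rate / m = 80.000000
Periods per year m = 1; per-period yield y/m = 0.038000
Number of cashflows N = 2
Cashflows (t years, CF_t, discount factor 1/(1+y/m)^(m*t), PV):
  t = 1.0000: CF_t = 80.000000, DF = 0.963391, PV = 77.071291
  t = 2.0000: CF_t = 1080.000000, DF = 0.928122, PV = 1002.372281
Price P = sum_t PV_t = 1079.443572
First compute Macaulay numerator sum_t t * PV_t:
  t * PV_t at t = 1.0000: 77.071291
  t * PV_t at t = 2.0000: 2004.744562
Macaulay duration D = 2081.815853 / 1079.443572 = 1.928601
Modified duration = D / (1 + y/m) = 1.928601 / (1 + 0.038000) = 1.857997


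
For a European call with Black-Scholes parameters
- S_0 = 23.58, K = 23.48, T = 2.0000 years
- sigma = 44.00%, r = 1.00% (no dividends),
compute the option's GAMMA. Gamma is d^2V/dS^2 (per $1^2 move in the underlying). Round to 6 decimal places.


Answer: Gamma = 0.025573

Derivation:
d1 = 0.3500980493; d2 = -0.2721559182
phi(d1) = 0.3752274681; exp(-qT) = 1.0000000000; exp(-rT) = 0.9801986733
Gamma = exp(-qT) * phi(d1) / (S * sigma * sqrt(T)) = 1.0000000000 * 0.3752274681 / (23.5800 * 0.4400 * 1.4142135624) = 0.025573


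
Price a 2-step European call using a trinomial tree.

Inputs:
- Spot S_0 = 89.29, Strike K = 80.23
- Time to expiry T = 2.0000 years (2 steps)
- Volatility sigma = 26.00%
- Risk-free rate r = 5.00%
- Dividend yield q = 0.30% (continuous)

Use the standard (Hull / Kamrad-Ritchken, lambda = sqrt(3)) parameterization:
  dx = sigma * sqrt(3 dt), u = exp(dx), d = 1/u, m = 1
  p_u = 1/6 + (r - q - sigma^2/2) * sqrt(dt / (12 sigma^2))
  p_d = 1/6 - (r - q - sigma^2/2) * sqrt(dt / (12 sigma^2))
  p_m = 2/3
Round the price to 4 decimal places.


dt = T/N = 1.000000; dx = sigma*sqrt(3*dt) = 0.450333
u = exp(dx) = 1.568835; d = 1/u = 0.637416
p_u = 0.181322, p_m = 0.666667, p_d = 0.152011
Discount per step: exp(-r*dt) = 0.951229
Stock lattice S(k, j) with j the centered position index:
  k=0: S(0,+0) = 89.2900
  k=1: S(1,-1) = 56.9148; S(1,+0) = 89.2900; S(1,+1) = 140.0813
  k=2: S(2,-2) = 36.2784; S(2,-1) = 56.9148; S(2,+0) = 89.2900; S(2,+1) = 140.0813; S(2,+2) = 219.7644
Terminal payoffs V(N, j) = max(S_T - K, 0):
  V(2,-2) = 0.000000; V(2,-1) = 0.000000; V(2,+0) = 9.060000; V(2,+1) = 59.851264; V(2,+2) = 139.534368
Backward induction: V(k, j) = exp(-r*dt) * [p_u * V(k+1, j+1) + p_m * V(k+1, j) + p_d * V(k+1, j-1)]
  V(1,-1) = exp(-r*dt) * [p_u*9.060000 + p_m*0.000000 + p_d*0.000000] = 1.562662
  V(1,+0) = exp(-r*dt) * [p_u*59.851264 + p_m*9.060000 + p_d*0.000000] = 16.068529
  V(1,+1) = exp(-r*dt) * [p_u*139.534368 + p_m*59.851264 + p_d*9.060000] = 63.331693
  V(0,+0) = exp(-r*dt) * [p_u*63.331693 + p_m*16.068529 + p_d*1.562662] = 21.339266

Answer: Price = V(0,0) = 21.3393


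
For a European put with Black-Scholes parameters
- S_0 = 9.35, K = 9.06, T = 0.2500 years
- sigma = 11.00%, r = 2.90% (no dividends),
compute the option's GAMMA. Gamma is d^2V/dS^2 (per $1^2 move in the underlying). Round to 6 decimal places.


d1 = 0.7321767863; d2 = 0.6771767863
phi(d1) = 0.3051414143; exp(-qT) = 1.0000000000; exp(-rT) = 0.9927762179
Gamma = exp(-qT) * phi(d1) / (S * sigma * sqrt(T)) = 1.0000000000 * 0.3051414143 / (9.3500 * 0.1100 * 0.5000000000) = 0.593372

Answer: Gamma = 0.593372


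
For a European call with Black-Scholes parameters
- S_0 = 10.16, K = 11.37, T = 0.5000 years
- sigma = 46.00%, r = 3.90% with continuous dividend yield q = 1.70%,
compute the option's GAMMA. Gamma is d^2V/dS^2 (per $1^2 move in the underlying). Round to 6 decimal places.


d1 = -0.1494758116; d2 = -0.4747449310
phi(d1) = 0.3945102951; exp(-qT) = 0.9915360229; exp(-rT) = 0.9806888952
Gamma = exp(-qT) * phi(d1) / (S * sigma * sqrt(T)) = 0.9915360229 * 0.3945102951 / (10.1600 * 0.4600 * 0.7071067812) = 0.118367

Answer: Gamma = 0.118367


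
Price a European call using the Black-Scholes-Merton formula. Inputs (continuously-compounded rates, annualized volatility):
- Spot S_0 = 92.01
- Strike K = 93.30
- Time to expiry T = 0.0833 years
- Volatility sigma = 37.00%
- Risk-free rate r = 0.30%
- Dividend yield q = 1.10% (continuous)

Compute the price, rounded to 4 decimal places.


Answer: Price = 3.3044

Derivation:
d1 = (ln(S/K) + (r - q + 0.5*sigma^2) * T) / (sigma * sqrt(T)) = -0.08322396
d2 = d1 - sigma * sqrt(T) = -0.19001239
exp(-rT) = 0.99975013; exp(-qT) = 0.99908412
C = S_0 * exp(-qT) * N(d1) - K * exp(-rT) * N(d2)
N(d1) = 0.46683673; N(d2) = 0.42464971
C = 92.0100 * 0.99908412 * 0.46683673 - 93.3000 * 0.99975013 * 0.42464971 = 3.3044


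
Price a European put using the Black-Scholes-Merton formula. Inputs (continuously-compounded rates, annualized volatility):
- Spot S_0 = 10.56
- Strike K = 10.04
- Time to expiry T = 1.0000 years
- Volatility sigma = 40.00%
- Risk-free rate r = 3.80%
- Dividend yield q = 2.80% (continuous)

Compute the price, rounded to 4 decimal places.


d1 = (ln(S/K) + (r - q + 0.5*sigma^2) * T) / (sigma * sqrt(T)) = 0.35124041
d2 = d1 - sigma * sqrt(T) = -0.04875959
exp(-rT) = 0.96271294; exp(-qT) = 0.97238837
P = K * exp(-rT) * N(-d2) - S_0 * exp(-qT) * N(-d1)
N(-d1) = 0.36270400; N(-d2) = 0.51944456
P = 10.0400 * 0.96271294 * 0.51944456 - 10.5600 * 0.97238837 * 0.36270400 = 1.2964

Answer: Price = 1.2964


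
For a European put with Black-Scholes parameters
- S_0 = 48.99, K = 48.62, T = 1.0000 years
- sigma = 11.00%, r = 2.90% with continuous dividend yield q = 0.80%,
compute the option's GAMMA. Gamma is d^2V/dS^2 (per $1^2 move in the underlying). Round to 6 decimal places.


Answer: Gamma = 0.069890

Derivation:
d1 = 0.3148293342; d2 = 0.2048293342
phi(d1) = 0.3796531189; exp(-qT) = 0.9920319148; exp(-rT) = 0.9714164645
Gamma = exp(-qT) * phi(d1) / (S * sigma * sqrt(T)) = 0.9920319148 * 0.3796531189 / (48.9900 * 0.1100 * 1.0000000000) = 0.069890


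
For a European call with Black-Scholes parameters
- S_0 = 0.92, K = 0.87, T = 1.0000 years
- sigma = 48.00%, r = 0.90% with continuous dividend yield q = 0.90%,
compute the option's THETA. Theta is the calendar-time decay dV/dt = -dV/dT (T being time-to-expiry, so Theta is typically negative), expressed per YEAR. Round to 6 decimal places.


d1 = 0.3564176217; d2 = -0.1235823783
phi(d1) = 0.3743907302; exp(-qT) = 0.9910403788; exp(-rT) = 0.9910403788
Theta = -S*exp(-qT)*phi(d1)*sigma/(2*sqrt(T)) - r*K*exp(-rT)*N(d2) + q*S*exp(-qT)*N(d1)
N(d1) = 0.6392360827; N(d2) = 0.4508229728; sqrt(T) = 1.0000000000
Term 1 = -0.9200 * 0.9910403788 * 0.3743907302 * 0.4800 / (2 * 1.0000000000) = -0.0819248219
Term 2 = -0.0090 * 0.8700 * 0.9910403788 * 0.4508229728 = -0.0034983169
Term 3 = 0.0090 * 0.9200 * 0.9910403788 * 0.6392360827 = 0.0052454526
Theta = -0.0819248219 + (-0.0034983169) + (0.0052454526) = -0.080178

Answer: Theta = -0.080178


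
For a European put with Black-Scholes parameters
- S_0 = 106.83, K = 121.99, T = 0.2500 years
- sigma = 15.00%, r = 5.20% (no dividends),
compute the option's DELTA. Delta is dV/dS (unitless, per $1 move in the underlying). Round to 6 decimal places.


d1 = -1.5585038427; d2 = -1.6335038427
phi(d1) = 0.1184332644; exp(-qT) = 1.0000000000; exp(-rT) = 0.9870841350
N(-d1) = 0.9404430711
Delta = -exp(-qT) * N(-d1) = -1.0000000000 * 0.9404430711 = -0.940443

Answer: Delta = -0.940443


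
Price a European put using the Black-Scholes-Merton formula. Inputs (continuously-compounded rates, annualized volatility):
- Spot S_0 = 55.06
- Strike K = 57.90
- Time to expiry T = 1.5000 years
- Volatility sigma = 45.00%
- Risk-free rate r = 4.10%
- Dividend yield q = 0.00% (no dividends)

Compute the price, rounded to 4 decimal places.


d1 = (ln(S/K) + (r - q + 0.5*sigma^2) * T) / (sigma * sqrt(T)) = 0.29590038
d2 = d1 - sigma * sqrt(T) = -0.25523481
exp(-rT) = 0.94035295; exp(-qT) = 1.00000000
P = K * exp(-rT) * N(-d2) - S_0 * exp(-qT) * N(-d1)
N(-d1) = 0.38365308; N(-d2) = 0.60072913
P = 57.9000 * 0.94035295 * 0.60072913 - 55.0600 * 1.00000000 * 0.38365308 = 11.5836

Answer: Price = 11.5836


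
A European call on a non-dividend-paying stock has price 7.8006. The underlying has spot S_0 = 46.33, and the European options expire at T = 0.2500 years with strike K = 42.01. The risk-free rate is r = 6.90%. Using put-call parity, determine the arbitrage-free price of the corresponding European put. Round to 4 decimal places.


Answer: Put price = 2.7621

Derivation:
Put-call parity: C - P = S_0 * exp(-qT) - K * exp(-rT).
S_0 * exp(-qT) = 46.3300 * 1.00000000 = 46.33000000
K * exp(-rT) = 42.0100 * 0.98289793 = 41.29154202
P = C - S*exp(-qT) + K*exp(-rT)
P = 7.8006 - 46.33000000 + 41.29154202 = 2.7621


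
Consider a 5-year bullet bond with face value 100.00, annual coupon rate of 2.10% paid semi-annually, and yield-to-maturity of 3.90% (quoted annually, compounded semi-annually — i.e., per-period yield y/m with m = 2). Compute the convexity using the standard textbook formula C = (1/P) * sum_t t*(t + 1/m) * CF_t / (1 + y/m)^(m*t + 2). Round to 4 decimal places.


Answer: Convexity = 24.7774

Derivation:
Coupon per period c = face * coupon_rate / m = 1.050000
Periods per year m = 2; per-period yield y/m = 0.019500
Number of cashflows N = 10
Cashflows (t years, CF_t, discount factor 1/(1+y/m)^(m*t), PV):
  t = 0.5000: CF_t = 1.050000, DF = 0.980873, PV = 1.029917
  t = 1.0000: CF_t = 1.050000, DF = 0.962112, PV = 1.010217
  t = 1.5000: CF_t = 1.050000, DF = 0.943709, PV = 0.990895
  t = 2.0000: CF_t = 1.050000, DF = 0.925659, PV = 0.971942
  t = 2.5000: CF_t = 1.050000, DF = 0.907954, PV = 0.953352
  t = 3.0000: CF_t = 1.050000, DF = 0.890588, PV = 0.935117
  t = 3.5000: CF_t = 1.050000, DF = 0.873553, PV = 0.917231
  t = 4.0000: CF_t = 1.050000, DF = 0.856845, PV = 0.899687
  t = 4.5000: CF_t = 1.050000, DF = 0.840456, PV = 0.882479
  t = 5.0000: CF_t = 101.050000, DF = 0.824380, PV = 83.303647
Price P = sum_t PV_t = 91.894484
Convexity numerator sum_t t*(t + 1/m) * CF_t / (1+y/m)^(m*t + 2):
  t = 0.5000: term = 0.495447
  t = 1.0000: term = 1.457913
  t = 1.5000: term = 2.860055
  t = 2.0000: term = 4.675585
  t = 2.5000: term = 6.879232
  t = 3.0000: term = 9.446714
  t = 3.5000: term = 12.354702
  t = 4.0000: term = 15.580791
  t = 4.5000: term = 19.103471
  t = 5.0000: term = 2204.054100
Convexity = (1/P) * sum = 2276.908010 / 91.894484 = 24.777418


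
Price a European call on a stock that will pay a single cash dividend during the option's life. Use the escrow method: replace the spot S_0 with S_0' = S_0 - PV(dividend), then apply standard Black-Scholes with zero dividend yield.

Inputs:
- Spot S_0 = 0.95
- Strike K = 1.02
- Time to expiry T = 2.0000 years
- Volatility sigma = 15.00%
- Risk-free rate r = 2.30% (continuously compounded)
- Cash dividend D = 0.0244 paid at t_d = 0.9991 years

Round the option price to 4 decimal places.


PV(D) = D * exp(-r * t_d) = 0.0244 * 0.97728271 = 0.02384570
S_0' = S_0 - PV(D) = 0.9500 - 0.02384570 = 0.92615430
d1 = (ln(S_0'/K) + (r + sigma^2/2)*T) / (sigma*sqrt(T)) = -0.13207365
d2 = d1 - sigma*sqrt(T) = -0.34420569
exp(-rT) = 0.95504196
N(d1) = 0.44746302; N(d2) = 0.36534580
C = S_0' * N(d1) - K * exp(-rT) * N(d2) = 0.92615430 * 0.44746302 - 1.0200 * 0.95504196 * 0.36534580 = 0.0585

Answer: Price = 0.0585


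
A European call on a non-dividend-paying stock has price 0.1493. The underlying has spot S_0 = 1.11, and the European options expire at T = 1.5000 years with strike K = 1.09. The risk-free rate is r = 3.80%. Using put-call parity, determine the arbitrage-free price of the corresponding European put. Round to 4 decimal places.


Answer: Put price = 0.0689

Derivation:
Put-call parity: C - P = S_0 * exp(-qT) - K * exp(-rT).
S_0 * exp(-qT) = 1.1100 * 1.00000000 = 1.11000000
K * exp(-rT) = 1.0900 * 0.94459407 = 1.02960754
P = C - S*exp(-qT) + K*exp(-rT)
P = 0.1493 - 1.11000000 + 1.02960754 = 0.0689


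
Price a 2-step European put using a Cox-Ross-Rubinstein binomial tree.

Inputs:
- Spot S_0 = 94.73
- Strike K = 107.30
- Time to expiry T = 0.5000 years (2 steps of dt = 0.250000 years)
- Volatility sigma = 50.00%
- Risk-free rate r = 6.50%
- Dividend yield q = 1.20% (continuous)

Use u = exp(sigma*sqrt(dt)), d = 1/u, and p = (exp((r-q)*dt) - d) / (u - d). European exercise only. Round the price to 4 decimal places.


dt = T/N = 0.250000
u = exp(sigma*sqrt(dt)) = 1.284025; d = 1/u = 0.778801
p = (exp((r-q)*dt) - d) / (u - d) = 0.464224
Discount per step: exp(-r*dt) = 0.983881
Stock lattice S(k, i) with i counting down-moves:
  k=0: S(0,0) = 94.7300
  k=1: S(1,0) = 121.6357; S(1,1) = 73.7758
  k=2: S(2,0) = 156.1834; S(2,1) = 94.7300; S(2,2) = 57.4566
Terminal payoffs V(N, i) = max(K - S_T, 0):
  V(2,0) = 0.000000; V(2,1) = 12.570000; V(2,2) = 49.843351
Backward induction: V(k, i) = exp(-r*dt) * [p * V(k+1, i) + (1-p) * V(k+1, i+1)].
  V(1,0) = exp(-r*dt) * [p*0.000000 + (1-p)*12.570000] = 6.626150
  V(1,1) = exp(-r*dt) * [p*12.570000 + (1-p)*49.843351] = 32.015663
  V(0,0) = exp(-r*dt) * [p*6.626150 + (1-p)*32.015663] = 19.903174

Answer: Price = V(0,0) = 19.9032


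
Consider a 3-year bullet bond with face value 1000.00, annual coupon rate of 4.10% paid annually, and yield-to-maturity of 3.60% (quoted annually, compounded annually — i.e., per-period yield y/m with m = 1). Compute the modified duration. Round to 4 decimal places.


Coupon per period c = face * coupon_rate / m = 41.000000
Periods per year m = 1; per-period yield y/m = 0.036000
Number of cashflows N = 3
Cashflows (t years, CF_t, discount factor 1/(1+y/m)^(m*t), PV):
  t = 1.0000: CF_t = 41.000000, DF = 0.965251, PV = 39.575290
  t = 2.0000: CF_t = 41.000000, DF = 0.931709, PV = 38.200086
  t = 3.0000: CF_t = 1041.000000, DF = 0.899333, PV = 936.206093
Price P = sum_t PV_t = 1013.981469
First compute Macaulay numerator sum_t t * PV_t:
  t * PV_t at t = 1.0000: 39.575290
  t * PV_t at t = 2.0000: 76.400173
  t * PV_t at t = 3.0000: 2808.618279
Macaulay duration D = 2924.593742 / 1013.981469 = 2.884267
Modified duration = D / (1 + y/m) = 2.884267 / (1 + 0.036000) = 2.784042

Answer: Modified duration = 2.7840


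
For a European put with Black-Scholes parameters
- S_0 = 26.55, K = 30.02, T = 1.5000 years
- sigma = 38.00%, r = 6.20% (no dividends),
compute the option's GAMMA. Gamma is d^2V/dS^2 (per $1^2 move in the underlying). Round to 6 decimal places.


Answer: Gamma = 0.031831

Derivation:
d1 = 0.1685977806; d2 = -0.2968052706
phi(d1) = 0.3933123736; exp(-qT) = 1.0000000000; exp(-rT) = 0.9111935003
Gamma = exp(-qT) * phi(d1) / (S * sigma * sqrt(T)) = 1.0000000000 * 0.3933123736 / (26.5500 * 0.3800 * 1.2247448714) = 0.031831


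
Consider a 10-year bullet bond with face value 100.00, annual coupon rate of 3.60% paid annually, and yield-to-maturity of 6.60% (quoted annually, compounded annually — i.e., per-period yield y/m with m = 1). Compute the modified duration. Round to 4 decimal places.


Coupon per period c = face * coupon_rate / m = 3.600000
Periods per year m = 1; per-period yield y/m = 0.066000
Number of cashflows N = 10
Cashflows (t years, CF_t, discount factor 1/(1+y/m)^(m*t), PV):
  t = 1.0000: CF_t = 3.600000, DF = 0.938086, PV = 3.377111
  t = 2.0000: CF_t = 3.600000, DF = 0.880006, PV = 3.168021
  t = 3.0000: CF_t = 3.600000, DF = 0.825521, PV = 2.971877
  t = 4.0000: CF_t = 3.600000, DF = 0.774410, PV = 2.787877
  t = 5.0000: CF_t = 3.600000, DF = 0.726464, PV = 2.615270
  t = 6.0000: CF_t = 3.600000, DF = 0.681486, PV = 2.453349
  t = 7.0000: CF_t = 3.600000, DF = 0.639292, PV = 2.301453
  t = 8.0000: CF_t = 3.600000, DF = 0.599711, PV = 2.158961
  t = 9.0000: CF_t = 3.600000, DF = 0.562581, PV = 2.025292
  t = 10.0000: CF_t = 103.600000, DF = 0.527750, PV = 54.674864
Price P = sum_t PV_t = 78.534075
First compute Macaulay numerator sum_t t * PV_t:
  t * PV_t at t = 1.0000: 3.377111
  t * PV_t at t = 2.0000: 6.336043
  t * PV_t at t = 3.0000: 8.915632
  t * PV_t at t = 4.0000: 11.151510
  t * PV_t at t = 5.0000: 13.076348
  t * PV_t at t = 6.0000: 14.720092
  t * PV_t at t = 7.0000: 16.110169
  t * PV_t at t = 8.0000: 17.271691
  t * PV_t at t = 9.0000: 18.227628
  t * PV_t at t = 10.0000: 546.748636
Macaulay duration D = 655.934860 / 78.534075 = 8.352233
Modified duration = D / (1 + y/m) = 8.352233 / (1 + 0.066000) = 7.835115

Answer: Modified duration = 7.8351


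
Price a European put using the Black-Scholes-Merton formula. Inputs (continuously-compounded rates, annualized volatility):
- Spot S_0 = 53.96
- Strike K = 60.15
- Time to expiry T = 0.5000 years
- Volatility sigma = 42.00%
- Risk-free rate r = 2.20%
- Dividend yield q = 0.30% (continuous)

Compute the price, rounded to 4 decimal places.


Answer: Price = 9.8640

Derivation:
d1 = (ln(S/K) + (r - q + 0.5*sigma^2) * T) / (sigma * sqrt(T)) = -0.18518928
d2 = d1 - sigma * sqrt(T) = -0.48217413
exp(-rT) = 0.98906028; exp(-qT) = 0.99850112
P = K * exp(-rT) * N(-d2) - S_0 * exp(-qT) * N(-d1)
N(-d1) = 0.57345971; N(-d2) = 0.68515887
P = 60.1500 * 0.98906028 * 0.68515887 - 53.9600 * 0.99850112 * 0.57345971 = 9.8640


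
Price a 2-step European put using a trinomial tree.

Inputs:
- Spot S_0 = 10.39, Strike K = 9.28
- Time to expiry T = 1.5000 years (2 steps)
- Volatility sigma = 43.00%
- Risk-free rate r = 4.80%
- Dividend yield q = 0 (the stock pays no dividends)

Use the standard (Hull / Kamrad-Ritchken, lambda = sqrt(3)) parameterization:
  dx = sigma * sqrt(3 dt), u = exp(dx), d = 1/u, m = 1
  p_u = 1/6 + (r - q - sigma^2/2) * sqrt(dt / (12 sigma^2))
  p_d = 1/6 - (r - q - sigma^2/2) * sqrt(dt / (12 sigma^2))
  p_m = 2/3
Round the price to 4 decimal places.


dt = T/N = 0.750000; dx = sigma*sqrt(3*dt) = 0.645000
u = exp(dx) = 1.905987; d = 1/u = 0.524663
p_u = 0.140824, p_m = 0.666667, p_d = 0.192510
Discount per step: exp(-r*dt) = 0.964640
Stock lattice S(k, j) with j the centered position index:
  k=0: S(0,+0) = 10.3900
  k=1: S(1,-1) = 5.4512; S(1,+0) = 10.3900; S(1,+1) = 19.8032
  k=2: S(2,-2) = 2.8601; S(2,-1) = 5.4512; S(2,+0) = 10.3900; S(2,+1) = 19.8032; S(2,+2) = 37.7447
Terminal payoffs V(N, j) = max(K - S_T, 0):
  V(2,-2) = 6.419937; V(2,-1) = 3.828756; V(2,+0) = 0.000000; V(2,+1) = 0.000000; V(2,+2) = 0.000000
Backward induction: V(k, j) = exp(-r*dt) * [p_u * V(k+1, j+1) + p_m * V(k+1, j) + p_d * V(k+1, j-1)]
  V(1,-1) = exp(-r*dt) * [p_u*0.000000 + p_m*3.828756 + p_d*6.419937] = 3.654447
  V(1,+0) = exp(-r*dt) * [p_u*0.000000 + p_m*0.000000 + p_d*3.828756] = 0.711010
  V(1,+1) = exp(-r*dt) * [p_u*0.000000 + p_m*0.000000 + p_d*0.000000] = 0.000000
  V(0,+0) = exp(-r*dt) * [p_u*0.000000 + p_m*0.711010 + p_d*3.654447] = 1.135886

Answer: Price = V(0,0) = 1.1359


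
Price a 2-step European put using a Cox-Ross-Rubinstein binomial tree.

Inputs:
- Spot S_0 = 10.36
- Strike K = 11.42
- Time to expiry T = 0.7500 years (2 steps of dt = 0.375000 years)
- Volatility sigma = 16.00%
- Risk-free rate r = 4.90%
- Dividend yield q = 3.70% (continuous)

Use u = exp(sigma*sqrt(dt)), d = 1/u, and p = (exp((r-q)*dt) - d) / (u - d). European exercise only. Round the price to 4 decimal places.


Answer: Price = V(0,0) = 1.2148

Derivation:
dt = T/N = 0.375000
u = exp(sigma*sqrt(dt)) = 1.102940; d = 1/u = 0.906667
p = (exp((r-q)*dt) - d) / (u - d) = 0.498504
Discount per step: exp(-r*dt) = 0.981793
Stock lattice S(k, i) with i counting down-moves:
  k=0: S(0,0) = 10.3600
  k=1: S(1,0) = 11.4265; S(1,1) = 9.3931
  k=2: S(2,0) = 12.6027; S(2,1) = 10.3600; S(2,2) = 8.5164
Terminal payoffs V(N, i) = max(K - S_T, 0):
  V(2,0) = 0.000000; V(2,1) = 1.060000; V(2,2) = 2.903606
Backward induction: V(k, i) = exp(-r*dt) * [p * V(k+1, i) + (1-p) * V(k+1, i+1)].
  V(1,0) = exp(-r*dt) * [p*0.000000 + (1-p)*1.060000] = 0.521907
  V(1,1) = exp(-r*dt) * [p*1.060000 + (1-p)*2.903606] = 1.948428
  V(0,0) = exp(-r*dt) * [p*0.521907 + (1-p)*1.948428] = 1.214775


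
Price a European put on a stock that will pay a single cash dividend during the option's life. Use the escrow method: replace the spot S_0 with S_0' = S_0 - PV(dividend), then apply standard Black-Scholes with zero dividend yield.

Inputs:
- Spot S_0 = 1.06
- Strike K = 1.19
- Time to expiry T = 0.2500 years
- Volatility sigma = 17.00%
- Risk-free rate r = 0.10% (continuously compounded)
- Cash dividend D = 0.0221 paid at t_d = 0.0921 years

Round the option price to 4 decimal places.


Answer: Price = 0.1540

Derivation:
PV(D) = D * exp(-r * t_d) = 0.0221 * 0.99990790 = 0.02209796
S_0' = S_0 - PV(D) = 1.0600 - 0.02209796 = 1.03790204
d1 = (ln(S_0'/K) + (r + sigma^2/2)*T) / (sigma*sqrt(T)) = -1.56340477
d2 = d1 - sigma*sqrt(T) = -1.64840477
exp(-rT) = 0.99975003
N(-d1) = 0.94102129; N(-d2) = 0.95036518
P = K * exp(-rT) * N(-d2) - S_0' * N(-d1) = 1.1900 * 0.99975003 * 0.95036518 - 1.03790204 * 0.94102129 = 0.1540


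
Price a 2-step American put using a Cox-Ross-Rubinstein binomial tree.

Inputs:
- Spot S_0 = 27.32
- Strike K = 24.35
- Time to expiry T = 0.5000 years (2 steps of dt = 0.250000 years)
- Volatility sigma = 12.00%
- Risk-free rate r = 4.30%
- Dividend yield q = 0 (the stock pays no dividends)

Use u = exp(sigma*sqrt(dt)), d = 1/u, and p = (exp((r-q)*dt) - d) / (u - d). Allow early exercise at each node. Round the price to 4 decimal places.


dt = T/N = 0.250000
u = exp(sigma*sqrt(dt)) = 1.061837; d = 1/u = 0.941765
p = (exp((r-q)*dt) - d) / (u - d) = 0.575017
Discount per step: exp(-r*dt) = 0.989308
Stock lattice S(k, i) with i counting down-moves:
  k=0: S(0,0) = 27.3200
  k=1: S(1,0) = 29.0094; S(1,1) = 25.7290
  k=2: S(2,0) = 30.8032; S(2,1) = 27.3200; S(2,2) = 24.2307
Terminal payoffs V(N, i) = max(K - S_T, 0):
  V(2,0) = 0.000000; V(2,1) = 0.000000; V(2,2) = 0.119334
Backward induction: V(k, i) = exp(-r*dt) * [p * V(k+1, i) + (1-p) * V(k+1, i+1)]; then take max(V_cont, immediate exercise) for American.
  V(1,0) = exp(-r*dt) * [p*0.000000 + (1-p)*0.000000] = 0.000000; exercise = 0.000000; V(1,0) = max -> 0.000000
  V(1,1) = exp(-r*dt) * [p*0.000000 + (1-p)*0.119334] = 0.050173; exercise = 0.000000; V(1,1) = max -> 0.050173
  V(0,0) = exp(-r*dt) * [p*0.000000 + (1-p)*0.050173] = 0.021094; exercise = 0.000000; V(0,0) = max -> 0.021094

Answer: Price = V(0,0) = 0.0211
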